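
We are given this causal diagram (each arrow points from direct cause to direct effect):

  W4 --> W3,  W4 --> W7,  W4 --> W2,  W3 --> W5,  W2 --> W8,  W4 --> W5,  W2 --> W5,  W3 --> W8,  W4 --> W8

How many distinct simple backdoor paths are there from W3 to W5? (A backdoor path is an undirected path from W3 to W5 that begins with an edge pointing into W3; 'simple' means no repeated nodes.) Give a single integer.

A backdoor path from W3 to W5 is any simple undirected path whose first edge points into W3 (i.e. leaves W3 via a parent).
Parents of W3: {W4}.
Enumerating:
  P1: W3 <- W4 -> W2 -> W5
  P2: W3 <- W4 -> W5
  P3: W3 <- W4 -> W8 <- W2 -> W5
That exhausts the simple backdoor paths. Count: 3.

3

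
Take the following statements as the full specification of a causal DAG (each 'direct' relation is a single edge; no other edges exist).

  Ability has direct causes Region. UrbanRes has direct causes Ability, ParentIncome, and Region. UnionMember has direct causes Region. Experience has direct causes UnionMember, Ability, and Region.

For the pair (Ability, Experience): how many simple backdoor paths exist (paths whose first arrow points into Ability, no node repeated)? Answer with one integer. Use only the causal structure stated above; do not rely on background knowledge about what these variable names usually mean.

A backdoor path from Ability to Experience is any simple undirected path whose first edge points into Ability (i.e. leaves Ability via a parent).
Parents of Ability: {Region}.
Enumerating:
  P1: Ability <- Region -> UnionMember -> Experience
  P2: Ability <- Region -> Experience
That exhausts the simple backdoor paths. Count: 2.

2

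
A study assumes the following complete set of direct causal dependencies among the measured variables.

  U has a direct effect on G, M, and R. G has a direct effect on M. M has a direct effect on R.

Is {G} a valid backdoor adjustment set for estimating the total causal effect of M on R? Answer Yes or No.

Backdoor paths from M to R (paths whose first edge points into M):
  P1: M <- U -> R
  P2: M <- G <- U -> R
Condition 1 (no descendant of M in the set): holds — descendants of M are {R}; none are in {G}.
Condition 2 (every backdoor path blocked by {G}):
  P1: open — no interior node is in the conditioning set.
  P2: blocked at chain node G ∈ conditioning set.
{G} does not satisfy the backdoor criterion.

No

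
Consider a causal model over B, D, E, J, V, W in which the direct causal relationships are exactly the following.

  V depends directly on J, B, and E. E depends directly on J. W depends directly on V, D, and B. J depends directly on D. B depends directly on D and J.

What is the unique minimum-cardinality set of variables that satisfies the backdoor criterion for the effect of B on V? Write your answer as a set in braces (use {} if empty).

Variables eligible for adjustment (non-descendants of B, excluding B and V): {D, E, J}.
Backdoor paths from B to V:
  P1: B <- D -> J -> E -> V
  P2: B <- D -> J -> V
  P3: B <- D -> W <- V
  P4: B <- J <- D -> W <- V
  P5: B <- J -> E -> V
  P6: B <- J -> V
The empty set is not sufficient: P1 (B <- D -> J -> E -> V) has no collider blocking it and no conditioned non-collider, so it is open.
Try {J}:
  P1: blocked at chain node J ∈ conditioning set.
  P2: blocked at chain node J ∈ conditioning set.
  P3: blocked at collider W (neither it nor any descendant is in the conditioning set).
  P4: blocked at chain node J ∈ conditioning set.
  P5: blocked at fork node J ∈ conditioning set.
  P6: blocked at fork node J ∈ conditioning set.
{J} contains no descendant of B and blocks every backdoor path.
No other singleton works — e.g. {D} leaves P5 open — so {J} is the unique smallest valid adjustment set.

{J}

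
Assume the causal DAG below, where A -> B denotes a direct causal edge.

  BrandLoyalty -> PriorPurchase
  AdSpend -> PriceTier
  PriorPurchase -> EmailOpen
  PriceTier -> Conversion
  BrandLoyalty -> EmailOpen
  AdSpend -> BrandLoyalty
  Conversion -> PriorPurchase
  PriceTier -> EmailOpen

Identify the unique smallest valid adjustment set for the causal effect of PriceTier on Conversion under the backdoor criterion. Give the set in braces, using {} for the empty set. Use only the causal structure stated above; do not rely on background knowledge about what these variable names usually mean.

Variables eligible for adjustment (non-descendants of PriceTier, excluding PriceTier and Conversion): {AdSpend, BrandLoyalty}.
Backdoor paths from PriceTier to Conversion:
  P1: PriceTier <- AdSpend -> BrandLoyalty -> PriorPurchase <- Conversion
  P2: PriceTier <- AdSpend -> BrandLoyalty -> EmailOpen <- PriorPurchase <- Conversion
Each backdoor path contains an unconditioned collider, so every path is already blocked with the empty conditioning set:
  P1: blocked at collider PriorPurchase (neither it nor any descendant is in the conditioning set).
  P2: blocked at collider EmailOpen (neither it nor any descendant is in the conditioning set).
The empty set is therefore the unique smallest valid set.

{}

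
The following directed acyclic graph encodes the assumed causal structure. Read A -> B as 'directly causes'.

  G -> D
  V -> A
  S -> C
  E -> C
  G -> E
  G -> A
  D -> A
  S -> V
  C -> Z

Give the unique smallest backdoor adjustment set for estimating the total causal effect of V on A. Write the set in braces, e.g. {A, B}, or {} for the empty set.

{}

Variables eligible for adjustment (non-descendants of V, excluding V and A): {C, D, E, G, S, Z}.
Backdoor paths from V to A:
  P1: V <- S -> C <- E <- G -> D -> A
  P2: V <- S -> C <- E <- G -> A
Each backdoor path contains an unconditioned collider, so every path is already blocked with the empty conditioning set:
  P1: blocked at collider C (neither it nor any descendant is in the conditioning set).
  P2: blocked at collider C (neither it nor any descendant is in the conditioning set).
The empty set is therefore the unique smallest valid set.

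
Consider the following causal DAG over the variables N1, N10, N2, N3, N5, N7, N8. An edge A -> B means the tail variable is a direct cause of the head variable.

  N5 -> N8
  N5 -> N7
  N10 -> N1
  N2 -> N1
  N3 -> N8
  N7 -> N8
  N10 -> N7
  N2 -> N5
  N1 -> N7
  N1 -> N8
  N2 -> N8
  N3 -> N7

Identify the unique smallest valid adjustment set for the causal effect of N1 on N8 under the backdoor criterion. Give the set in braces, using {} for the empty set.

{N10, N2}

Variables eligible for adjustment (non-descendants of N1, excluding N1 and N8): {N10, N2, N3, N5}.
Backdoor paths from N1 to N8:
  P1: N1 <- N2 -> N5 -> N7 <- N3 -> N8
  P2: N1 <- N2 -> N5 -> N7 -> N8
  P3: N1 <- N2 -> N5 -> N8
  P4: N1 <- N2 -> N8
  P5: N1 <- N10 -> N7 <- N5 <- N2 -> N8
  P6: N1 <- N10 -> N7 <- N5 -> N8
  P7: N1 <- N10 -> N7 <- N3 -> N8
  P8: N1 <- N10 -> N7 -> N8
The empty set is not sufficient: P2 (N1 <- N2 -> N5 -> N7 -> N8) has no collider blocking it and no conditioned non-collider, so it is open.
Try {N10, N2}:
  P1: blocked at fork node N2 ∈ conditioning set.
  P2: blocked at fork node N2 ∈ conditioning set.
  P3: blocked at fork node N2 ∈ conditioning set.
  P4: blocked at fork node N2 ∈ conditioning set.
  P5: blocked at fork node N10 ∈ conditioning set.
  P6: blocked at fork node N10 ∈ conditioning set.
  P7: blocked at fork node N10 ∈ conditioning set.
  P8: blocked at fork node N10 ∈ conditioning set.
{N10, N2} contains no descendant of N1 and blocks every backdoor path.
Every element of {N10, N2} is needed (dropping N10 leaves P8 open; dropping N2 leaves P2 open), so no proper subset is valid.
Among all size-2 subsets of the eligible variables, only {N10, N2} blocks every backdoor path, so it is the unique smallest valid adjustment set.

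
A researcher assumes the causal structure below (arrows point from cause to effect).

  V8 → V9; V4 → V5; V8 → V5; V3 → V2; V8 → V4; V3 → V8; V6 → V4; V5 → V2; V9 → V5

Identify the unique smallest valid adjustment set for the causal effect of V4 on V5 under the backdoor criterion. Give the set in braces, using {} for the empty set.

Variables eligible for adjustment (non-descendants of V4, excluding V4 and V5): {V3, V6, V8, V9}.
Backdoor paths from V4 to V5:
  P1: V4 <- V8 <- V3 -> V2 <- V5
  P2: V4 <- V8 -> V9 -> V5
  P3: V4 <- V8 -> V5
The empty set is not sufficient: P2 (V4 <- V8 -> V9 -> V5) has no collider blocking it and no conditioned non-collider, so it is open.
Try {V8}:
  P1: blocked at chain node V8 ∈ conditioning set.
  P2: blocked at fork node V8 ∈ conditioning set.
  P3: blocked at fork node V8 ∈ conditioning set.
{V8} contains no descendant of V4 and blocks every backdoor path.
No other singleton works — e.g. {V3} leaves P2 open — so {V8} is the unique smallest valid adjustment set.

{V8}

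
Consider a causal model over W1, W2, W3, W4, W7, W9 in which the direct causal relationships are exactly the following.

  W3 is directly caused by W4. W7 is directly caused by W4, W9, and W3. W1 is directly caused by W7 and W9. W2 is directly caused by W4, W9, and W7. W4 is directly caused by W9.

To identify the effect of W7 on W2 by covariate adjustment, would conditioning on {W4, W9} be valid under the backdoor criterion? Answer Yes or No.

Yes

Backdoor paths from W7 to W2 (paths whose first edge points into W7):
  P1: W7 <- W9 -> W4 -> W2
  P2: W7 <- W9 -> W2
  P3: W7 <- W4 <- W9 -> W2
  P4: W7 <- W4 -> W2
  P5: W7 <- W3 <- W4 <- W9 -> W2
  P6: W7 <- W3 <- W4 -> W2
Condition 1 (no descendant of W7 in the set): holds — descendants of W7 are {W1, W2}; none are in {W4, W9}.
Condition 2 (every backdoor path blocked by {W4, W9}):
  P1: blocked at fork node W9 ∈ conditioning set.
  P2: blocked at fork node W9 ∈ conditioning set.
  P3: blocked at chain node W4 ∈ conditioning set.
  P4: blocked at fork node W4 ∈ conditioning set.
  P5: blocked at chain node W4 ∈ conditioning set.
  P6: blocked at fork node W4 ∈ conditioning set.
{W4, W9} satisfies the backdoor criterion.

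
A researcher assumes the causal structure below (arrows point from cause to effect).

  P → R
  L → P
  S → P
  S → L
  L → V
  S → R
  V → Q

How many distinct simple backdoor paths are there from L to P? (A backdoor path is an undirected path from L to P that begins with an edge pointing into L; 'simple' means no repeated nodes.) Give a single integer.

2

A backdoor path from L to P is any simple undirected path whose first edge points into L (i.e. leaves L via a parent).
Parents of L: {S}.
Enumerating:
  P1: L <- S -> P
  P2: L <- S -> R <- P
That exhausts the simple backdoor paths. Count: 2.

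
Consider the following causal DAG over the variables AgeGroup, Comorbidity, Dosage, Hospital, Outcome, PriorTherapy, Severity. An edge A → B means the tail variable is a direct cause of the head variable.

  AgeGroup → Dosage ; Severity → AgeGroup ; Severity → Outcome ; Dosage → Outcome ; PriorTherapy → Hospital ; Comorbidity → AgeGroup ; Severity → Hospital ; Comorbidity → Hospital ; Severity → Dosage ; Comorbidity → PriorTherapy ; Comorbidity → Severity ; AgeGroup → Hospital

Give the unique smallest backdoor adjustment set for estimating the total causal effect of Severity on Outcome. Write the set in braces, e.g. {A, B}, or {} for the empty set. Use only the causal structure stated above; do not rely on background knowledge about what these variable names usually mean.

{Comorbidity}

Variables eligible for adjustment (non-descendants of Severity, excluding Severity and Outcome): {Comorbidity, PriorTherapy}.
Backdoor paths from Severity to Outcome:
  P1: Severity <- Comorbidity -> AgeGroup -> Dosage -> Outcome
  P2: Severity <- Comorbidity -> PriorTherapy -> Hospital <- AgeGroup -> Dosage -> Outcome
  P3: Severity <- Comorbidity -> Hospital <- AgeGroup -> Dosage -> Outcome
The empty set is not sufficient: P1 (Severity <- Comorbidity -> AgeGroup -> Dosage -> Outcome) has no collider blocking it and no conditioned non-collider, so it is open.
Try {Comorbidity}:
  P1: blocked at fork node Comorbidity ∈ conditioning set.
  P2: blocked at fork node Comorbidity ∈ conditioning set.
  P3: blocked at fork node Comorbidity ∈ conditioning set.
{Comorbidity} contains no descendant of Severity and blocks every backdoor path.
No other singleton works — e.g. {PriorTherapy} leaves P1 open — so {Comorbidity} is the unique smallest valid adjustment set.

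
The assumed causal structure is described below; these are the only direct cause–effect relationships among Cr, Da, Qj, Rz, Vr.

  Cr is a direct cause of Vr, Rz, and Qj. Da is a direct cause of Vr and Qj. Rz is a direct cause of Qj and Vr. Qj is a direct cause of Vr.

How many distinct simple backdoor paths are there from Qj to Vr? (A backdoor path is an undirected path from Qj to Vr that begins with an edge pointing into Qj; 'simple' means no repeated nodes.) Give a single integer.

5

A backdoor path from Qj to Vr is any simple undirected path whose first edge points into Qj (i.e. leaves Qj via a parent).
Parents of Qj: {Cr, Da, Rz}.
Enumerating:
  P1: Qj <- Da -> Vr
  P2: Qj <- Cr -> Rz -> Vr
  P3: Qj <- Cr -> Vr
  P4: Qj <- Rz <- Cr -> Vr
  P5: Qj <- Rz -> Vr
That exhausts the simple backdoor paths. Count: 5.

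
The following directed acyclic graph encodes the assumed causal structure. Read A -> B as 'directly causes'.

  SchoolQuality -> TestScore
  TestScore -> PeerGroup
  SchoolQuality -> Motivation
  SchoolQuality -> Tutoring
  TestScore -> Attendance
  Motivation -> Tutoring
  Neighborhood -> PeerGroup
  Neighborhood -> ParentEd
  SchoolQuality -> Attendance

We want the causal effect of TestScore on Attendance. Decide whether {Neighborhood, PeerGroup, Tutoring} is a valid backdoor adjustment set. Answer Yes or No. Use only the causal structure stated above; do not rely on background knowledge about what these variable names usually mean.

Backdoor paths from TestScore to Attendance (paths whose first edge points into TestScore):
  P1: TestScore <- SchoolQuality -> Attendance
Condition 1 (no descendant of TestScore in the set): FAILS — PeerGroup is a descendant of TestScore.
Condition 2 (every backdoor path blocked by {Neighborhood, PeerGroup, Tutoring}):
  P1: open — no interior node is in the conditioning set.
{Neighborhood, PeerGroup, Tutoring} does not satisfy the backdoor criterion.

No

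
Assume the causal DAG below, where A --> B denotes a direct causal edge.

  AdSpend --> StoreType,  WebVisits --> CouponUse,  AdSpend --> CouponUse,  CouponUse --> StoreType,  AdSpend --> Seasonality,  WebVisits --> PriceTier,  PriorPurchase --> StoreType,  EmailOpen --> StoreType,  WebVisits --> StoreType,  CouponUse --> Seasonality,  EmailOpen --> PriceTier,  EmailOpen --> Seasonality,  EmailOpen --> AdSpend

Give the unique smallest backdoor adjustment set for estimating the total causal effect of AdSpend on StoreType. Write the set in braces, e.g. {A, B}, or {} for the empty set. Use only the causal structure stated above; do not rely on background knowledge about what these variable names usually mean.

Variables eligible for adjustment (non-descendants of AdSpend, excluding AdSpend and StoreType): {EmailOpen, PriceTier, PriorPurchase, WebVisits}.
Backdoor paths from AdSpend to StoreType:
  P1: AdSpend <- EmailOpen -> PriceTier <- WebVisits -> CouponUse -> StoreType
  P2: AdSpend <- EmailOpen -> PriceTier <- WebVisits -> StoreType
  P3: AdSpend <- EmailOpen -> StoreType
  P4: AdSpend <- EmailOpen -> Seasonality <- CouponUse <- WebVisits -> StoreType
  P5: AdSpend <- EmailOpen -> Seasonality <- CouponUse -> StoreType
The empty set is not sufficient: P3 (AdSpend <- EmailOpen -> StoreType) has no collider blocking it and no conditioned non-collider, so it is open.
Try {EmailOpen}:
  P1: blocked at fork node EmailOpen ∈ conditioning set.
  P2: blocked at fork node EmailOpen ∈ conditioning set.
  P3: blocked at fork node EmailOpen ∈ conditioning set.
  P4: blocked at fork node EmailOpen ∈ conditioning set.
  P5: blocked at fork node EmailOpen ∈ conditioning set.
{EmailOpen} contains no descendant of AdSpend and blocks every backdoor path.
No other singleton works — e.g. {WebVisits} leaves P3 open — so {EmailOpen} is the unique smallest valid adjustment set.

{EmailOpen}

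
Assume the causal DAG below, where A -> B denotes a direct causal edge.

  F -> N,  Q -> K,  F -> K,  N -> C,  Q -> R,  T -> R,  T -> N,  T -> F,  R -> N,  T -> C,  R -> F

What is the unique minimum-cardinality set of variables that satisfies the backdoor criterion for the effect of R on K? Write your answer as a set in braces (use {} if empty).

Variables eligible for adjustment (non-descendants of R, excluding R and K): {Q, T}.
Backdoor paths from R to K:
  P1: R <- Q -> K
  P2: R <- T -> F -> K
  P3: R <- T -> N <- F -> K
  P4: R <- T -> C <- N <- F -> K
The empty set is not sufficient: P1 (R <- Q -> K) has no collider blocking it and no conditioned non-collider, so it is open.
Try {Q, T}:
  P1: blocked at fork node Q ∈ conditioning set.
  P2: blocked at fork node T ∈ conditioning set.
  P3: blocked at fork node T ∈ conditioning set.
  P4: blocked at fork node T ∈ conditioning set.
{Q, T} contains no descendant of R and blocks every backdoor path.
Every element of {Q, T} is needed (dropping Q leaves P1 open; dropping T leaves P2 open), so no proper subset is valid.
Among all size-2 subsets of the eligible variables, only {Q, T} blocks every backdoor path, so it is the unique smallest valid adjustment set.

{Q, T}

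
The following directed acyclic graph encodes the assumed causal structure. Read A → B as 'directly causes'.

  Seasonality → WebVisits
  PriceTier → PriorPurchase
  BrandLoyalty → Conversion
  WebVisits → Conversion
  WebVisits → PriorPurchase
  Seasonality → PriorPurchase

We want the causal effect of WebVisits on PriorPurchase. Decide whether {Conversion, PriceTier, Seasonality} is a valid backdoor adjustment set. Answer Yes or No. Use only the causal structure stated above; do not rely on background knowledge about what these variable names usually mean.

No

Backdoor paths from WebVisits to PriorPurchase (paths whose first edge points into WebVisits):
  P1: WebVisits <- Seasonality -> PriorPurchase
Condition 1 (no descendant of WebVisits in the set): FAILS — Conversion is a descendant of WebVisits.
Condition 2 (every backdoor path blocked by {Conversion, PriceTier, Seasonality}):
  P1: blocked at fork node Seasonality ∈ conditioning set.
{Conversion, PriceTier, Seasonality} does not satisfy the backdoor criterion.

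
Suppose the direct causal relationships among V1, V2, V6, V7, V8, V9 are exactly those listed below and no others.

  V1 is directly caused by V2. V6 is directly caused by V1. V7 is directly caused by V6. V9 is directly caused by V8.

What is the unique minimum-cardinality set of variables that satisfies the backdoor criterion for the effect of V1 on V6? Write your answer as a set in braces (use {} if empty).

Variables eligible for adjustment (non-descendants of V1, excluding V1 and V6): {V2, V8, V9}.
Backdoor paths from V1 to V6:
  (none)
With no backdoor paths the empty set already satisfies the criterion, and it is trivially minimal.

{}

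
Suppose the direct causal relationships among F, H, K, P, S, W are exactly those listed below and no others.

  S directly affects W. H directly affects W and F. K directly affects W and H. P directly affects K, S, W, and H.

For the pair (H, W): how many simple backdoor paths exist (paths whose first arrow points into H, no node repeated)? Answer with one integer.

A backdoor path from H to W is any simple undirected path whose first edge points into H (i.e. leaves H via a parent).
Parents of H: {K, P}.
Enumerating:
  P1: H <- P -> S -> W
  P2: H <- P -> K -> W
  P3: H <- P -> W
  P4: H <- K <- P -> S -> W
  P5: H <- K <- P -> W
  P6: H <- K -> W
That exhausts the simple backdoor paths. Count: 6.

6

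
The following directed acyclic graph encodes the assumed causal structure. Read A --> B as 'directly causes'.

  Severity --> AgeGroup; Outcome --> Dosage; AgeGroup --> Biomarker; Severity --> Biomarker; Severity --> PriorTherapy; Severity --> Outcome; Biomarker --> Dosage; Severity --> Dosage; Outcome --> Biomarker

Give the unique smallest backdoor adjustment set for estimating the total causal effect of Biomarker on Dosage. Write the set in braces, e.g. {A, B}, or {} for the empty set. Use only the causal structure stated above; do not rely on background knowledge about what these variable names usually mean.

{Outcome, Severity}

Variables eligible for adjustment (non-descendants of Biomarker, excluding Biomarker and Dosage): {AgeGroup, Outcome, PriorTherapy, Severity}.
Backdoor paths from Biomarker to Dosage:
  P1: Biomarker <- Severity -> Outcome -> Dosage
  P2: Biomarker <- Severity -> Dosage
  P3: Biomarker <- AgeGroup <- Severity -> Outcome -> Dosage
  P4: Biomarker <- AgeGroup <- Severity -> Dosage
  P5: Biomarker <- Outcome <- Severity -> Dosage
  P6: Biomarker <- Outcome -> Dosage
The empty set is not sufficient: P1 (Biomarker <- Severity -> Outcome -> Dosage) has no collider blocking it and no conditioned non-collider, so it is open.
Try {Outcome, Severity}:
  P1: blocked at fork node Severity ∈ conditioning set.
  P2: blocked at fork node Severity ∈ conditioning set.
  P3: blocked at fork node Severity ∈ conditioning set.
  P4: blocked at fork node Severity ∈ conditioning set.
  P5: blocked at chain node Outcome ∈ conditioning set.
  P6: blocked at fork node Outcome ∈ conditioning set.
{Outcome, Severity} contains no descendant of Biomarker and blocks every backdoor path.
Every element of {Outcome, Severity} is needed (dropping Outcome leaves P6 open; dropping Severity leaves P2 open), so no proper subset is valid.
Among all size-2 subsets of the eligible variables, only {Outcome, Severity} blocks every backdoor path, so it is the unique smallest valid adjustment set.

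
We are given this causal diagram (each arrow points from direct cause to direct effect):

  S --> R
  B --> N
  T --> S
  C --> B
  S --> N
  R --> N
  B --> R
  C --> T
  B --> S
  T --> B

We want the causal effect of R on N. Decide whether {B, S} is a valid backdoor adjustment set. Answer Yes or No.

Backdoor paths from R to N (paths whose first edge points into R):
  P1: R <- B <- C -> T -> S -> N
  P2: R <- B <- T -> S -> N
  P3: R <- B -> S -> N
  P4: R <- B -> N
  P5: R <- S <- T <- C -> B -> N
  P6: R <- S <- T -> B -> N
  P7: R <- S <- B -> N
  P8: R <- S -> N
Condition 1 (no descendant of R in the set): holds — descendants of R are {N}; none are in {B, S}.
Condition 2 (every backdoor path blocked by {B, S}):
  P1: blocked at chain node B ∈ conditioning set.
  P2: blocked at chain node B ∈ conditioning set.
  P3: blocked at fork node B ∈ conditioning set.
  P4: blocked at fork node B ∈ conditioning set.
  P5: blocked at chain node S ∈ conditioning set.
  P6: blocked at chain node S ∈ conditioning set.
  P7: blocked at chain node S ∈ conditioning set.
  P8: blocked at fork node S ∈ conditioning set.
{B, S} satisfies the backdoor criterion.

Yes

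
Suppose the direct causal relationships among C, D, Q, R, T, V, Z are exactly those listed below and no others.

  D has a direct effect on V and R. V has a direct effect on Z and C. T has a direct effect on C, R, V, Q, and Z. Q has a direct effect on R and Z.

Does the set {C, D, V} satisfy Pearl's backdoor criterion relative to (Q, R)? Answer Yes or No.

Backdoor paths from Q to R (paths whose first edge points into Q):
  P1: Q <- T -> V <- D -> R
  P2: Q <- T -> C <- V <- D -> R
  P3: Q <- T -> R
  P4: Q <- T -> Z <- V <- D -> R
Condition 1 (no descendant of Q in the set): holds — descendants of Q are {R, Z}; none are in {C, D, V}.
Condition 2 (every backdoor path blocked by {C, D, V}):
  P1: blocked at fork node D ∈ conditioning set.
  P2: blocked at chain node V ∈ conditioning set.
  P3: open — no interior node is in the conditioning set.
  P4: blocked at collider Z (neither it nor any descendant is in the conditioning set).
{C, D, V} does not satisfy the backdoor criterion.

No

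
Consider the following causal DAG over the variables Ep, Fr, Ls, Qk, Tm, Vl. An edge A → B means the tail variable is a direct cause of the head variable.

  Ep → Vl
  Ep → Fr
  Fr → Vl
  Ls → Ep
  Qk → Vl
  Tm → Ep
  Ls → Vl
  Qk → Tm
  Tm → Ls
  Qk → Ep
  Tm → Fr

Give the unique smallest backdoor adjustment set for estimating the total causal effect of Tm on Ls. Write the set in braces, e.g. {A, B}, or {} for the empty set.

Variables eligible for adjustment (non-descendants of Tm, excluding Tm and Ls): {Qk}.
Backdoor paths from Tm to Ls:
  P1: Tm <- Qk -> Ep <- Ls
  P2: Tm <- Qk -> Ep -> Fr -> Vl <- Ls
  P3: Tm <- Qk -> Ep -> Vl <- Ls
  P4: Tm <- Qk -> Vl <- Ls
  P5: Tm <- Qk -> Vl <- Ep <- Ls
  P6: Tm <- Qk -> Vl <- Fr <- Ep <- Ls
Each backdoor path contains an unconditioned collider, so every path is already blocked with the empty conditioning set:
  P1: blocked at collider Ep (neither it nor any descendant is in the conditioning set).
  P2: blocked at collider Vl (neither it nor any descendant is in the conditioning set).
  P3: blocked at collider Vl (neither it nor any descendant is in the conditioning set).
  P4: blocked at collider Vl (neither it nor any descendant is in the conditioning set).
  P5: blocked at collider Vl (neither it nor any descendant is in the conditioning set).
  P6: blocked at collider Vl (neither it nor any descendant is in the conditioning set).
The empty set is therefore the unique smallest valid set.

{}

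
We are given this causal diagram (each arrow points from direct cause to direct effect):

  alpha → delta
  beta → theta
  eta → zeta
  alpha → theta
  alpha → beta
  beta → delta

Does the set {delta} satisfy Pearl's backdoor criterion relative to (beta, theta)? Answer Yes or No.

No

Backdoor paths from beta to theta (paths whose first edge points into beta):
  P1: beta <- alpha -> theta
Condition 1 (no descendant of beta in the set): FAILS — delta is a descendant of beta.
Condition 2 (every backdoor path blocked by {delta}):
  P1: open — no interior node is in the conditioning set.
{delta} does not satisfy the backdoor criterion.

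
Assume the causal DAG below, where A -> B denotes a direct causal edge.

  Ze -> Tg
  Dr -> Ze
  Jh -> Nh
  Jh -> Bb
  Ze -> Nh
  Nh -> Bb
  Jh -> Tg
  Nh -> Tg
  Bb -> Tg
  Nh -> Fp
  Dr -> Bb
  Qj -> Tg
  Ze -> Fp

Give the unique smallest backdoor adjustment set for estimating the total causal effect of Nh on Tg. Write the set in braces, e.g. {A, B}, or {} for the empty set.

{Jh, Ze}

Variables eligible for adjustment (non-descendants of Nh, excluding Nh and Tg): {Dr, Jh, Qj, Ze}.
Backdoor paths from Nh to Tg:
  P1: Nh <- Jh -> Bb <- Dr -> Ze -> Tg
  P2: Nh <- Jh -> Bb -> Tg
  P3: Nh <- Jh -> Tg
  P4: Nh <- Ze <- Dr -> Bb <- Jh -> Tg
  P5: Nh <- Ze <- Dr -> Bb -> Tg
  P6: Nh <- Ze -> Tg
The empty set is not sufficient: P2 (Nh <- Jh -> Bb -> Tg) has no collider blocking it and no conditioned non-collider, so it is open.
Try {Jh, Ze}:
  P1: blocked at fork node Jh ∈ conditioning set.
  P2: blocked at fork node Jh ∈ conditioning set.
  P3: blocked at fork node Jh ∈ conditioning set.
  P4: blocked at chain node Ze ∈ conditioning set.
  P5: blocked at chain node Ze ∈ conditioning set.
  P6: blocked at fork node Ze ∈ conditioning set.
{Jh, Ze} contains no descendant of Nh and blocks every backdoor path.
Every element of {Jh, Ze} is needed (dropping Jh leaves P2 open; dropping Ze leaves P5 open), so no proper subset is valid.
Among all size-2 subsets of the eligible variables, only {Jh, Ze} blocks every backdoor path, so it is the unique smallest valid adjustment set.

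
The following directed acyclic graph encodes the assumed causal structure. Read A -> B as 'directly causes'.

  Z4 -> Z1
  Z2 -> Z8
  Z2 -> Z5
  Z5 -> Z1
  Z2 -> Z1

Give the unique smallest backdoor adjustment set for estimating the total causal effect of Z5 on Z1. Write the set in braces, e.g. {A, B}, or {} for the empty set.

{Z2}

Variables eligible for adjustment (non-descendants of Z5, excluding Z5 and Z1): {Z2, Z4, Z8}.
Backdoor paths from Z5 to Z1:
  P1: Z5 <- Z2 -> Z1
The empty set is not sufficient: P1 (Z5 <- Z2 -> Z1) has no collider blocking it and no conditioned non-collider, so it is open.
Try {Z2}:
  P1: blocked at fork node Z2 ∈ conditioning set.
{Z2} contains no descendant of Z5 and blocks every backdoor path.
No other singleton works — e.g. {Z8} leaves P1 open — so {Z2} is the unique smallest valid adjustment set.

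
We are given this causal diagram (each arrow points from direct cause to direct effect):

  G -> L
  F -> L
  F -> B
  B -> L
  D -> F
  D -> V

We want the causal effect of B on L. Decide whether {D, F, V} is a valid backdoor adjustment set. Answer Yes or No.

Backdoor paths from B to L (paths whose first edge points into B):
  P1: B <- F -> L
Condition 1 (no descendant of B in the set): holds — descendants of B are {L}; none are in {D, F, V}.
Condition 2 (every backdoor path blocked by {D, F, V}):
  P1: blocked at fork node F ∈ conditioning set.
{D, F, V} satisfies the backdoor criterion.

Yes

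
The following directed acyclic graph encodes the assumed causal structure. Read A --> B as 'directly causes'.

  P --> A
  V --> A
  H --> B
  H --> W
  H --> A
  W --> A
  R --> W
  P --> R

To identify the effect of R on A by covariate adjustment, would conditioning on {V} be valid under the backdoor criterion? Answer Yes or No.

Backdoor paths from R to A (paths whose first edge points into R):
  P1: R <- P -> A
Condition 1 (no descendant of R in the set): holds — descendants of R are {A, W}; none are in {V}.
Condition 2 (every backdoor path blocked by {V}):
  P1: open — no interior node is in the conditioning set.
{V} does not satisfy the backdoor criterion.

No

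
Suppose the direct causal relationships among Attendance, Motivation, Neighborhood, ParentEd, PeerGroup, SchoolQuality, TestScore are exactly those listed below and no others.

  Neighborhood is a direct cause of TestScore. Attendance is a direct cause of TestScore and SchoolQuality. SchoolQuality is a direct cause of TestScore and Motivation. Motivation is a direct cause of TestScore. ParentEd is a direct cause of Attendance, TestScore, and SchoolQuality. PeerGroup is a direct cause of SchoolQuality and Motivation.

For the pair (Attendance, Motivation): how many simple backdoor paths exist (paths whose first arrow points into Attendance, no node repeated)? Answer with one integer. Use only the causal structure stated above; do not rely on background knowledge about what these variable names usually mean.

6

A backdoor path from Attendance to Motivation is any simple undirected path whose first edge points into Attendance (i.e. leaves Attendance via a parent).
Parents of Attendance: {ParentEd}.
Enumerating:
  P1: Attendance <- ParentEd -> SchoolQuality <- PeerGroup -> Motivation
  P2: Attendance <- ParentEd -> SchoolQuality -> Motivation
  P3: Attendance <- ParentEd -> SchoolQuality -> TestScore <- Motivation
  P4: Attendance <- ParentEd -> TestScore <- SchoolQuality <- PeerGroup -> Motivation
  P5: Attendance <- ParentEd -> TestScore <- SchoolQuality -> Motivation
  P6: Attendance <- ParentEd -> TestScore <- Motivation
That exhausts the simple backdoor paths. Count: 6.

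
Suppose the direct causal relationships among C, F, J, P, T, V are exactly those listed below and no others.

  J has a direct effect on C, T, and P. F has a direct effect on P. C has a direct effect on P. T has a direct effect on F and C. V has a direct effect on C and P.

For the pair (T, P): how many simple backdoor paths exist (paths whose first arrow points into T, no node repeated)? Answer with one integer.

3

A backdoor path from T to P is any simple undirected path whose first edge points into T (i.e. leaves T via a parent).
Parents of T: {J}.
Enumerating:
  P1: T <- J -> C <- V -> P
  P2: T <- J -> C -> P
  P3: T <- J -> P
That exhausts the simple backdoor paths. Count: 3.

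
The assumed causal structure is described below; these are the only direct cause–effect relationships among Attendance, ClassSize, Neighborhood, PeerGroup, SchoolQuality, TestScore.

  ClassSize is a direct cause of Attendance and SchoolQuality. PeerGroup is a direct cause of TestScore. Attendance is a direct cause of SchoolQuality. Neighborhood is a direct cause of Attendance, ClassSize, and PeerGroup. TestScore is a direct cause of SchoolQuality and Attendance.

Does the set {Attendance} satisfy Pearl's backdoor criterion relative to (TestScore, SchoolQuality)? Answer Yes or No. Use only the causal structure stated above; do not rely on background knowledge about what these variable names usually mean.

Backdoor paths from TestScore to SchoolQuality (paths whose first edge points into TestScore):
  P1: TestScore <- PeerGroup <- Neighborhood -> ClassSize -> Attendance -> SchoolQuality
  P2: TestScore <- PeerGroup <- Neighborhood -> ClassSize -> SchoolQuality
  P3: TestScore <- PeerGroup <- Neighborhood -> Attendance <- ClassSize -> SchoolQuality
  P4: TestScore <- PeerGroup <- Neighborhood -> Attendance -> SchoolQuality
Condition 1 (no descendant of TestScore in the set): FAILS — Attendance is a descendant of TestScore.
Condition 2 (every backdoor path blocked by {Attendance}):
  P1: blocked at chain node Attendance ∈ conditioning set.
  P2: open — no interior node is in the conditioning set.
  P3: open — collider(s) Attendance are conditioned on (or have a conditioned descendant) and no non-collider on the path is in the set.
  P4: blocked at chain node Attendance ∈ conditioning set.
{Attendance} does not satisfy the backdoor criterion.

No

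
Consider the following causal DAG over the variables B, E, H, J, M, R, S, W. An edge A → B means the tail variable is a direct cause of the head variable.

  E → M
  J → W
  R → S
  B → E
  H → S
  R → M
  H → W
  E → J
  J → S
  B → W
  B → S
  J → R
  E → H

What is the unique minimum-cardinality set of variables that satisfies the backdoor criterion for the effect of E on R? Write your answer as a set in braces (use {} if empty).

{}

Variables eligible for adjustment (non-descendants of E, excluding E and R): {B}.
Backdoor paths from E to R:
  P1: E <- B -> W <- H -> S <- J -> R
  P2: E <- B -> W <- H -> S <- R
  P3: E <- B -> W <- J -> R
  P4: E <- B -> W <- J -> S <- R
  P5: E <- B -> S <- H -> W <- J -> R
  P6: E <- B -> S <- J -> R
  P7: E <- B -> S <- R
Each backdoor path contains an unconditioned collider, so every path is already blocked with the empty conditioning set:
  P1: blocked at collider W (neither it nor any descendant is in the conditioning set).
  P2: blocked at collider W (neither it nor any descendant is in the conditioning set).
  P3: blocked at collider W (neither it nor any descendant is in the conditioning set).
  P4: blocked at collider W (neither it nor any descendant is in the conditioning set).
  P5: blocked at collider S (neither it nor any descendant is in the conditioning set).
  P6: blocked at collider S (neither it nor any descendant is in the conditioning set).
  P7: blocked at collider S (neither it nor any descendant is in the conditioning set).
The empty set is therefore the unique smallest valid set.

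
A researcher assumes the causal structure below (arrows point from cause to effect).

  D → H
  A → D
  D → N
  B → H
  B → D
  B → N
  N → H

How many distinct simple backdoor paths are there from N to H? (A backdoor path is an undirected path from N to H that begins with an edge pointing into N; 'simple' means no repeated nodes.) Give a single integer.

4

A backdoor path from N to H is any simple undirected path whose first edge points into N (i.e. leaves N via a parent).
Parents of N: {B, D}.
Enumerating:
  P1: N <- B -> D -> H
  P2: N <- B -> H
  P3: N <- D <- B -> H
  P4: N <- D -> H
That exhausts the simple backdoor paths. Count: 4.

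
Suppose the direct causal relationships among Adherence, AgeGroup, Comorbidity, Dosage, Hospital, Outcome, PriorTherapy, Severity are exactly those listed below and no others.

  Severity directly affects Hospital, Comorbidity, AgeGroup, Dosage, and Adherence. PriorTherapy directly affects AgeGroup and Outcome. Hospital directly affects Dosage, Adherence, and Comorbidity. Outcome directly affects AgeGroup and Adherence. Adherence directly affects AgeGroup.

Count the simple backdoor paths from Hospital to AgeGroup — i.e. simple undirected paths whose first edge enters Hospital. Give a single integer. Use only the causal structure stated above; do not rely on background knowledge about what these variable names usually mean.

A backdoor path from Hospital to AgeGroup is any simple undirected path whose first edge points into Hospital (i.e. leaves Hospital via a parent).
Parents of Hospital: {Severity}.
Enumerating:
  P1: Hospital <- Severity -> Adherence <- Outcome <- PriorTherapy -> AgeGroup
  P2: Hospital <- Severity -> Adherence <- Outcome -> AgeGroup
  P3: Hospital <- Severity -> Adherence -> AgeGroup
  P4: Hospital <- Severity -> AgeGroup
That exhausts the simple backdoor paths. Count: 4.

4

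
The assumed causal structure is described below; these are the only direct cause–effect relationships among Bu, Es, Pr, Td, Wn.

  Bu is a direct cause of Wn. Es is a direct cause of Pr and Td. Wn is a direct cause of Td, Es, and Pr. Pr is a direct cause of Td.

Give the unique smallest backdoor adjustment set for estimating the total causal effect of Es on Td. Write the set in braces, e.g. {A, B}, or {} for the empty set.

Variables eligible for adjustment (non-descendants of Es, excluding Es and Td): {Bu, Wn}.
Backdoor paths from Es to Td:
  P1: Es <- Wn -> Pr -> Td
  P2: Es <- Wn -> Td
The empty set is not sufficient: P1 (Es <- Wn -> Pr -> Td) has no collider blocking it and no conditioned non-collider, so it is open.
Try {Wn}:
  P1: blocked at fork node Wn ∈ conditioning set.
  P2: blocked at fork node Wn ∈ conditioning set.
{Wn} contains no descendant of Es and blocks every backdoor path.
No other singleton works — e.g. {Bu} leaves P1 open — so {Wn} is the unique smallest valid adjustment set.

{Wn}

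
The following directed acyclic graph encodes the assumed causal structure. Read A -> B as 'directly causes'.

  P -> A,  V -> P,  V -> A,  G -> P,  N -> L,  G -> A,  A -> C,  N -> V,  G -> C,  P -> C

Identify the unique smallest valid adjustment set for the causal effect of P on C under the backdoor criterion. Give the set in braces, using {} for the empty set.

{G, V}

Variables eligible for adjustment (non-descendants of P, excluding P and C): {G, L, N, V}.
Backdoor paths from P to C:
  P1: P <- G -> A -> C
  P2: P <- G -> C
  P3: P <- V -> A <- G -> C
  P4: P <- V -> A -> C
The empty set is not sufficient: P1 (P <- G -> A -> C) has no collider blocking it and no conditioned non-collider, so it is open.
Try {G, V}:
  P1: blocked at fork node G ∈ conditioning set.
  P2: blocked at fork node G ∈ conditioning set.
  P3: blocked at fork node V ∈ conditioning set.
  P4: blocked at fork node V ∈ conditioning set.
{G, V} contains no descendant of P and blocks every backdoor path.
Every element of {G, V} is needed (dropping G leaves P1 open; dropping V leaves P4 open), so no proper subset is valid.
Among all size-2 subsets of the eligible variables, only {G, V} blocks every backdoor path, so it is the unique smallest valid adjustment set.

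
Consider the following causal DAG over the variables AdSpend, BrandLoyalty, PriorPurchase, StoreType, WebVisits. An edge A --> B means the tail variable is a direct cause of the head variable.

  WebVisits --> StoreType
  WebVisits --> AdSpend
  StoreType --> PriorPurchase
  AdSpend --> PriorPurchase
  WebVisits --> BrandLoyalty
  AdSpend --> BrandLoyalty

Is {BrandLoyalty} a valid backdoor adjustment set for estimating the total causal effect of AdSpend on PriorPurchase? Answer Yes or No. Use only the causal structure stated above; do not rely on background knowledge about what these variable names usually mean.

No

Backdoor paths from AdSpend to PriorPurchase (paths whose first edge points into AdSpend):
  P1: AdSpend <- WebVisits -> StoreType -> PriorPurchase
Condition 1 (no descendant of AdSpend in the set): FAILS — BrandLoyalty is a descendant of AdSpend.
Condition 2 (every backdoor path blocked by {BrandLoyalty}):
  P1: open — no interior node is in the conditioning set.
{BrandLoyalty} does not satisfy the backdoor criterion.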